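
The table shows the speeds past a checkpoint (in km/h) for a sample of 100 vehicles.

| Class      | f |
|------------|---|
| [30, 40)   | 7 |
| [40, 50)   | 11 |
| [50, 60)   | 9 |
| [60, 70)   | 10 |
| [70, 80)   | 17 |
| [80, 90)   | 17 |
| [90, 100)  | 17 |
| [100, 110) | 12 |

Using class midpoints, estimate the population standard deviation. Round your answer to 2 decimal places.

21.21

Midpoints: 35, 45, 55, 65, 75, 85, 95, 105
n = 100, Σfm = 7480, mean = 74.8000
Σfm² = 604500
Σf(m − x̄)² = Σfm² − (Σfm)²/n = 604500 − 7480²/100 = 44996.0000
Population variance = 44996.0000 / 100 = 449.9600
Standard deviation = √449.9600 = 21.2123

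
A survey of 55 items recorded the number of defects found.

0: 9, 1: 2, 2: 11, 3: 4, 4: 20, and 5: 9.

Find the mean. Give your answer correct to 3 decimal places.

2.927

Values: 0, 1, 2, 3, 4, 5
Σfx = 9×0 + 2×1 + 11×2 + 4×3 + 20×4 + 9×5 = 161
n = Σf = 55
Mean = 161 / 55 = 2.9273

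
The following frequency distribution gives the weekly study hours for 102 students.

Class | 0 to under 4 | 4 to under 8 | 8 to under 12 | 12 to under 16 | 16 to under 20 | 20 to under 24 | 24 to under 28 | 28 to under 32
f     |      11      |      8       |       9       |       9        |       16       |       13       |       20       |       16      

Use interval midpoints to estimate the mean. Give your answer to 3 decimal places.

Midpoints: 2, 6, 10, 14, 18, 22, 26, 30
Σfm = 11×2 + 8×6 + 9×10 + 9×14 + 16×18 + 13×22 + 20×26 + 16×30 = 1860
n = Σf = 102
Mean = 1860 / 102 = 18.2353

18.235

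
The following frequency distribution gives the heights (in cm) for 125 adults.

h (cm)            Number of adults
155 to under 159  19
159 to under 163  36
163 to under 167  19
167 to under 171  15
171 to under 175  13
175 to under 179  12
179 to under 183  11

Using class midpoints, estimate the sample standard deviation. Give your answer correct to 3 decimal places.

Midpoints: 157, 161, 165, 169, 173, 177, 181
n = 125, Σfm = 20813, mean = 166.5040
Σfm² = 3472573
Σf(m − x̄)² = Σfm² − (Σfm)²/n = 3472573 − 20813²/125 = 7125.2480
Sample variance = 7125.2480 / 124 = 57.4617
Standard deviation = √57.4617 = 7.5803

7.580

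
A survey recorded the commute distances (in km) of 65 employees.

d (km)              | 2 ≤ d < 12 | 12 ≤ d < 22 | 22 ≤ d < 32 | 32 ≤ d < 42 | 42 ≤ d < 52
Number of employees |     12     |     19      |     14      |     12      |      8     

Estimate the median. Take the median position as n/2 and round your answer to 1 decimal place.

Cumulative frequencies: 12, 31, 45, 57, 65
n = 65; position = n/2 = 32.5.
This falls in the class 22 ≤ d < 32: L = 22, F = 31, f = 14, h = 10.
Median ≈ 22 + ((32.5 − 31) / 14) × 10 = 23.0714

23.1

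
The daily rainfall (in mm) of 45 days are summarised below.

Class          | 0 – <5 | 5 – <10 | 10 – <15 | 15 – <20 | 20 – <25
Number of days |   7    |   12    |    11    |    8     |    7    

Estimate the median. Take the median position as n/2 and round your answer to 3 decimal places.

11.591

Cumulative frequencies: 7, 19, 30, 38, 45
n = 45; position = n/2 = 22.5.
This falls in the class 10 – <15: L = 10, F = 19, f = 11, h = 5.
Median ≈ 10 + ((22.5 − 19) / 11) × 5 = 11.5909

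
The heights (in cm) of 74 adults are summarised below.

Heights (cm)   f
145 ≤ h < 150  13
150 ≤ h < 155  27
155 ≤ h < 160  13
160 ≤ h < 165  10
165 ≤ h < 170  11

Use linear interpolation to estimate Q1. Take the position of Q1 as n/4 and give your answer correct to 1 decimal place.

151.0

Cumulative frequencies: 13, 40, 53, 63, 74
n = 74; position = n/4 = 18.5.
This falls in the class 150 ≤ h < 155: L = 150, F = 13, f = 27, h = 5.
Lower quartile ≈ 150 + ((18.5 − 13) / 27) × 5 = 151.0185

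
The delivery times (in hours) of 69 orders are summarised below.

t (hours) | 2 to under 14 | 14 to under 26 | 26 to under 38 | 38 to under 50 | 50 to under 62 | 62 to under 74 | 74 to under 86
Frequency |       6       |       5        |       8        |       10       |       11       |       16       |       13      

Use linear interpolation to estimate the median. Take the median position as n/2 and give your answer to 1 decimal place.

56.0

Cumulative frequencies: 6, 11, 19, 29, 40, 56, 69
n = 69; position = n/2 = 34.5.
This falls in the class 50 to under 62: L = 50, F = 29, f = 11, h = 12.
Median ≈ 50 + ((34.5 − 29) / 11) × 12 = 56.0000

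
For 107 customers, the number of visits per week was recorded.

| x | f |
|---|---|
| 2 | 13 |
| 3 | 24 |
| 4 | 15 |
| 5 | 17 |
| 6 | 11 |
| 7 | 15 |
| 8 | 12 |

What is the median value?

Cumulative frequencies: 13, 37, 52, 69, 80, 95, 107
n = 107, so the median is the value in position (n+1)/2 = 54.
Position 54 falls at value 5.

5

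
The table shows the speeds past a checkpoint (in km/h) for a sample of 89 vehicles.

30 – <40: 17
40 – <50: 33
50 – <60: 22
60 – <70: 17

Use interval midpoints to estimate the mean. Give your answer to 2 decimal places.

Midpoints: 35, 45, 55, 65
Σfm = 17×35 + 33×45 + 22×55 + 17×65 = 4395
n = Σf = 89
Mean = 4395 / 89 = 49.3820

49.38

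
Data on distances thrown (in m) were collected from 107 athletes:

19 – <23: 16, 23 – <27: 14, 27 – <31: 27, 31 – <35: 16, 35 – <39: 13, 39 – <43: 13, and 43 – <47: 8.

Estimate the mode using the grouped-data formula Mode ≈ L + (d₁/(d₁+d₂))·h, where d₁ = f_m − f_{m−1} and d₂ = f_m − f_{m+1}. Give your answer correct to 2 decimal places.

Modal class: 27 – <31 (highest frequency 27).
d₁ = 27 − 14 = 13, d₂ = 27 − 16 = 11
Mode ≈ 27 + (13/(13+11)) × 4 = 27 + 2.1667 = 29.1667

29.17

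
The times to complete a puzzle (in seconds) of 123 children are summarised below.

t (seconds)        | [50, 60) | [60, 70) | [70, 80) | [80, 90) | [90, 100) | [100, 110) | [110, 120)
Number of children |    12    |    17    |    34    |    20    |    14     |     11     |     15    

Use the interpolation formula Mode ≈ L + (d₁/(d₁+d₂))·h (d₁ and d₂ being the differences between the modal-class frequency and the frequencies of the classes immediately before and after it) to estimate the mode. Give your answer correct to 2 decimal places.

75.48

Modal class: [70, 80) (highest frequency 34).
d₁ = 34 − 17 = 17, d₂ = 34 − 20 = 14
Mode ≈ 70 + (17/(17+14)) × 10 = 70 + 5.4839 = 75.4839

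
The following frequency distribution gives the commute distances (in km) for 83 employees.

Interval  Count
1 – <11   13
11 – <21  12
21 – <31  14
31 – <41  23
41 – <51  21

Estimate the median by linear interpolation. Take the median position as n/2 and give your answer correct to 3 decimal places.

32.087

Cumulative frequencies: 13, 25, 39, 62, 83
n = 83; position = n/2 = 41.5.
This falls in the class 31 – <41: L = 31, F = 39, f = 23, h = 10.
Median ≈ 31 + ((41.5 − 39) / 23) × 10 = 32.0870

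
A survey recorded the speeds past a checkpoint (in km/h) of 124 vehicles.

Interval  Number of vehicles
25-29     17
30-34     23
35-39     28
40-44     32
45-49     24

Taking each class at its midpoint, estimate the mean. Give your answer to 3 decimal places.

37.927

Midpoints: 27, 32, 37, 42, 47
Σfm = 17×27 + 23×32 + 28×37 + 32×42 + 24×47 = 4703
n = Σf = 124
Mean = 4703 / 124 = 37.9274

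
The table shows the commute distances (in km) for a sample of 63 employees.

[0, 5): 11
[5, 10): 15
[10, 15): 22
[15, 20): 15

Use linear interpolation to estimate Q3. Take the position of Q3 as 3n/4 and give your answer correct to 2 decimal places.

14.83

Cumulative frequencies: 11, 26, 48, 63
n = 63; position = 3n/4 = 47.25.
This falls in the class [10, 15): L = 10, F = 26, f = 22, h = 5.
Upper quartile ≈ 10 + ((47.25 − 26) / 22) × 5 = 14.8295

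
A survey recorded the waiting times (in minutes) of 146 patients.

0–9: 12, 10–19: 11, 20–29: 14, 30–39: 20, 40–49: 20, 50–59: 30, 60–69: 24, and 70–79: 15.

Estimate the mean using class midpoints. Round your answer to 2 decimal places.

Midpoints: 4.5, 14.5, 24.5, 34.5, 44.5, 54.5, 64.5, 74.5
Σfm = 12×4.5 + 11×14.5 + 14×24.5 + 20×34.5 + 20×44.5 + 30×54.5 + 24×64.5 + 15×74.5 = 6437
n = Σf = 146
Mean = 6437 / 146 = 44.0890

44.09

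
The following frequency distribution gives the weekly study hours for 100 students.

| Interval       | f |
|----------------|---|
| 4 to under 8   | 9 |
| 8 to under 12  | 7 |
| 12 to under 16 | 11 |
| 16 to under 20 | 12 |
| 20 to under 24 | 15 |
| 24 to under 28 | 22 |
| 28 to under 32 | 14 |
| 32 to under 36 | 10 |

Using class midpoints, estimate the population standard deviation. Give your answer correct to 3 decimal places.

8.293

Midpoints: 6, 10, 14, 18, 22, 26, 30, 34
n = 100, Σfm = 2156, mean = 21.5600
Σfm² = 53360
Σf(m − x̄)² = Σfm² − (Σfm)²/n = 53360 − 2156²/100 = 6876.6400
Population variance = 6876.6400 / 100 = 68.7664
Standard deviation = √68.7664 = 8.2926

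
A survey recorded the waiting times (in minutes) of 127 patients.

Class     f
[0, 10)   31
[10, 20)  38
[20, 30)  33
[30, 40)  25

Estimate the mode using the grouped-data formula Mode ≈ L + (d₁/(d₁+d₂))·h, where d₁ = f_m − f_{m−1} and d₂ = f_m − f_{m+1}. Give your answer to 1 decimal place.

15.8

Modal class: [10, 20) (highest frequency 38).
d₁ = 38 − 31 = 7, d₂ = 38 − 33 = 5
Mode ≈ 10 + (7/(7+5)) × 10 = 10 + 5.8333 = 15.8333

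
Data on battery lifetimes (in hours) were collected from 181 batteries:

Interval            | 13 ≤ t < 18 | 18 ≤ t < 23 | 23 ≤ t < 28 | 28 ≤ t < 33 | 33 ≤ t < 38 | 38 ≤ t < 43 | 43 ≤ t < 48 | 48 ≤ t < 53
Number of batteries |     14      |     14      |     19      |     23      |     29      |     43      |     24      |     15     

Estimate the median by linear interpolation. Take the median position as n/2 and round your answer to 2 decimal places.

36.53

Cumulative frequencies: 14, 28, 47, 70, 99, 142, 166, 181
n = 181; position = n/2 = 90.5.
This falls in the class 33 ≤ t < 38: L = 33, F = 70, f = 29, h = 5.
Median ≈ 33 + ((90.5 − 70) / 29) × 5 = 36.5345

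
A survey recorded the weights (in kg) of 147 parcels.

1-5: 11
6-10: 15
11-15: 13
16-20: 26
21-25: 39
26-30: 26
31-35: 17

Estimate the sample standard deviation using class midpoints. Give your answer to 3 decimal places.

8.664

Midpoints: 3, 8, 13, 18, 23, 28, 33
n = 147, Σfm = 2976, mean = 20.2449
Σfm² = 71208
Σf(m − x̄)² = Σfm² − (Σfm)²/n = 71208 − 2976²/147 = 10959.1837
Sample variance = 10959.1837 / 146 = 75.0629
Standard deviation = √75.0629 = 8.6639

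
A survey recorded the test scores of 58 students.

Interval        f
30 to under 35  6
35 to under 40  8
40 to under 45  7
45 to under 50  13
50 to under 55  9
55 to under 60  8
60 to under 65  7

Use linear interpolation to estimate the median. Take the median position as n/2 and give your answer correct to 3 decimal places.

Cumulative frequencies: 6, 14, 21, 34, 43, 51, 58
n = 58; position = n/2 = 29.
This falls in the class 45 to under 50: L = 45, F = 21, f = 13, h = 5.
Median ≈ 45 + ((29 − 21) / 13) × 5 = 48.0769

48.077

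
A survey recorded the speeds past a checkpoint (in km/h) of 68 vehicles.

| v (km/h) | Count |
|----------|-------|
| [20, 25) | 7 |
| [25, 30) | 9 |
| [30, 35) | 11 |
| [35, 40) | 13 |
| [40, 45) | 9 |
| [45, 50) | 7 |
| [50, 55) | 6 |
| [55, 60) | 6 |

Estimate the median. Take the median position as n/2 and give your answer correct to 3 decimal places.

Cumulative frequencies: 7, 16, 27, 40, 49, 56, 62, 68
n = 68; position = n/2 = 34.
This falls in the class [35, 40): L = 35, F = 27, f = 13, h = 5.
Median ≈ 35 + ((34 − 27) / 13) × 5 = 37.6923

37.692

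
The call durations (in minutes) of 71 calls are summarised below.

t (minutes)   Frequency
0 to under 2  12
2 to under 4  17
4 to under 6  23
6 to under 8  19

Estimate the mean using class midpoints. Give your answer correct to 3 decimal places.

4.380

Midpoints: 1, 3, 5, 7
Σfm = 12×1 + 17×3 + 23×5 + 19×7 = 311
n = Σf = 71
Mean = 311 / 71 = 4.3803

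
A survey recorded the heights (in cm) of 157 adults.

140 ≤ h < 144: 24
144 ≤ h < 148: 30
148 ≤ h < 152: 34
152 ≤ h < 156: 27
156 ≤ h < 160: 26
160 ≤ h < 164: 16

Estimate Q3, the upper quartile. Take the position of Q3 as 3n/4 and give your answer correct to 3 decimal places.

156.423

Cumulative frequencies: 24, 54, 88, 115, 141, 157
n = 157; position = 3n/4 = 117.75.
This falls in the class 156 ≤ h < 160: L = 156, F = 115, f = 26, h = 4.
Upper quartile ≈ 156 + ((117.75 − 115) / 26) × 4 = 156.4231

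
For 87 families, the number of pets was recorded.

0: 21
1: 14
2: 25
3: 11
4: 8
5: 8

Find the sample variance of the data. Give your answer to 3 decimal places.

Values: 0, 1, 2, 3, 4, 5
n = 87, Σfx = 169, mean = 1.9425
Σfx² = 541
Σf(x − x̄)² = Σfx² − (Σfx)²/n = 541 − 169²/87 = 212.7126
Sample variance = 212.7126 / 86 = 2.4734

2.473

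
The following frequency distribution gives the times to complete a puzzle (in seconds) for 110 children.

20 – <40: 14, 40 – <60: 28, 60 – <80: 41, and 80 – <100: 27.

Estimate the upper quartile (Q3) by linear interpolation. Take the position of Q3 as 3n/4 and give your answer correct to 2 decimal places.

Cumulative frequencies: 14, 42, 83, 110
n = 110; position = 3n/4 = 82.5.
This falls in the class 60 – <80: L = 60, F = 42, f = 41, h = 20.
Upper quartile ≈ 60 + ((82.5 − 42) / 41) × 20 = 79.7561

79.76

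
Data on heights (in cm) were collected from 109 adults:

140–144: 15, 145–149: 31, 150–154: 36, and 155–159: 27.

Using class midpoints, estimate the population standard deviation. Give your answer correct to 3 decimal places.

Midpoints: 142, 147, 152, 157
n = 109, Σfm = 16398, mean = 150.4404
Σfm² = 2469606
Σf(m − x̄)² = Σfm² − (Σfm)²/n = 2469606 − 16398²/109 = 2684.8624
Population variance = 2684.8624 / 109 = 24.6318
Standard deviation = √24.6318 = 4.9630

4.963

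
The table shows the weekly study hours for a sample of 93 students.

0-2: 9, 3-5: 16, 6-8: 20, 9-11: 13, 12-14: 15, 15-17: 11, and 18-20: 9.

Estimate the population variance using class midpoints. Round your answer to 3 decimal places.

29.282

Midpoints: 1, 4, 7, 10, 13, 16, 19
n = 93, Σfm = 885, mean = 9.5161
Σfm² = 11145
Σf(m − x̄)² = Σfm² − (Σfm)²/n = 11145 − 885²/93 = 2723.2258
Population variance = 2723.2258 / 93 = 29.2820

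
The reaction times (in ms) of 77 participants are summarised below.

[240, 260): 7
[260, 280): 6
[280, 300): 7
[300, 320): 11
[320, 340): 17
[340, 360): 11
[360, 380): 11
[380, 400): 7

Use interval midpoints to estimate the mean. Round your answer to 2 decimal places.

Midpoints: 250, 270, 290, 310, 330, 350, 370, 390
Σfm = 7×250 + 6×270 + 7×290 + 11×310 + 17×330 + 11×350 + 11×370 + 7×390 = 25070
n = Σf = 77
Mean = 25070 / 77 = 325.5844

325.58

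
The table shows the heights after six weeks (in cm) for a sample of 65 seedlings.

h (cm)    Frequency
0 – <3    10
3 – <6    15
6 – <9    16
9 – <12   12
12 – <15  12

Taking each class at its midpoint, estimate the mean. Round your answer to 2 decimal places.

Midpoints: 1.5, 4.5, 7.5, 10.5, 13.5
Σfm = 10×1.5 + 15×4.5 + 16×7.5 + 12×10.5 + 12×13.5 = 490.5
n = Σf = 65
Mean = 490.5 / 65 = 7.5462

7.55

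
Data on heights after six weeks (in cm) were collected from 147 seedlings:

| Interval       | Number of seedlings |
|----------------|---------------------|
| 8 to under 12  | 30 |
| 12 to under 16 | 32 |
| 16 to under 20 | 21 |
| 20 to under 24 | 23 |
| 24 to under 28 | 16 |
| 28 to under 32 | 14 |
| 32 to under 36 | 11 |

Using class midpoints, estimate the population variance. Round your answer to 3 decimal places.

57.107

Midpoints: 10, 14, 18, 22, 26, 30, 34
n = 147, Σfm = 2842, mean = 19.3333
Σfm² = 63340
Σf(m − x̄)² = Σfm² − (Σfm)²/n = 63340 − 2842²/147 = 8394.6667
Population variance = 8394.6667 / 147 = 57.1066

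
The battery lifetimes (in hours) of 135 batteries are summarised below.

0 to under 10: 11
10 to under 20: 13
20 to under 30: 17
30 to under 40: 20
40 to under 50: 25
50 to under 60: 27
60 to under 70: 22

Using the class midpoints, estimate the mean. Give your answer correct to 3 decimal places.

Midpoints: 5, 15, 25, 35, 45, 55, 65
Σfm = 11×5 + 13×15 + 17×25 + 20×35 + 25×45 + 27×55 + 22×65 = 5415
n = Σf = 135
Mean = 5415 / 135 = 40.1111

40.111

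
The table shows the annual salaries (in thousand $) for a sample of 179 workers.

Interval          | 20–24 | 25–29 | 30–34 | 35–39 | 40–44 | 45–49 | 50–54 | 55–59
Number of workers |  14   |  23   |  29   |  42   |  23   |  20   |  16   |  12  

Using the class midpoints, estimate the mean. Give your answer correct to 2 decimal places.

38.17

Midpoints: 22, 27, 32, 37, 42, 47, 52, 57
Σfm = 14×22 + 23×27 + 29×32 + 42×37 + 23×42 + 20×47 + 16×52 + 12×57 = 6833
n = Σf = 179
Mean = 6833 / 179 = 38.1732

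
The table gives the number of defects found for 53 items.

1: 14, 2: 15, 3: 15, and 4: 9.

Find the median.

Cumulative frequencies: 14, 29, 44, 53
n = 53, so the median is the value in position (n+1)/2 = 27.
Position 27 falls at value 2.

2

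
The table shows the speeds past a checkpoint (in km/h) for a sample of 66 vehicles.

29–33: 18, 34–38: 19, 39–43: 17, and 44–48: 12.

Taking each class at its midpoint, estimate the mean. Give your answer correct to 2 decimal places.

37.74

Midpoints: 31, 36, 41, 46
Σfm = 18×31 + 19×36 + 17×41 + 12×46 = 2491
n = Σf = 66
Mean = 2491 / 66 = 37.7424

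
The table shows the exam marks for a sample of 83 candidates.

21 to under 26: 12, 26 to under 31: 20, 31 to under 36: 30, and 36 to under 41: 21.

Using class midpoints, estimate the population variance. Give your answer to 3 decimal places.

24.888

Midpoints: 23.5, 28.5, 33.5, 38.5
n = 83, Σfm = 2665.5, mean = 32.1145
Σfm² = 87666.75
Σf(m − x̄)² = Σfm² − (Σfm)²/n = 87666.75 − 2665.5²/83 = 2065.6627
Population variance = 2065.6627 / 83 = 24.8875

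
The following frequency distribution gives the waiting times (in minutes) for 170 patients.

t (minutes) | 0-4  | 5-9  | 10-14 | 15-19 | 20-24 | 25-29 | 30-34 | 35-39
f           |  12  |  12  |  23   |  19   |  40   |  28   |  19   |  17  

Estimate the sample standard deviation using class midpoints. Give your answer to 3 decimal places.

9.896

Midpoints: 2, 7, 12, 17, 22, 27, 32, 37
n = 170, Σfm = 3580, mean = 21.0588
Σfm² = 91940
Σf(m − x̄)² = Σfm² − (Σfm)²/n = 91940 − 3580²/170 = 16549.4118
Sample variance = 16549.4118 / 169 = 97.9255
Standard deviation = √97.9255 = 9.8957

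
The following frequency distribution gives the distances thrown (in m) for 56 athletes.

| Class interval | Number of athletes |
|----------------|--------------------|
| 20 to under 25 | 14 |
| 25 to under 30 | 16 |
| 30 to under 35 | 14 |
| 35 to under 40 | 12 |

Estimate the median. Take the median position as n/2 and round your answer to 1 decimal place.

29.4

Cumulative frequencies: 14, 30, 44, 56
n = 56; position = n/2 = 28.
This falls in the class 25 to under 30: L = 25, F = 14, f = 16, h = 5.
Median ≈ 25 + ((28 − 14) / 16) × 5 = 29.3750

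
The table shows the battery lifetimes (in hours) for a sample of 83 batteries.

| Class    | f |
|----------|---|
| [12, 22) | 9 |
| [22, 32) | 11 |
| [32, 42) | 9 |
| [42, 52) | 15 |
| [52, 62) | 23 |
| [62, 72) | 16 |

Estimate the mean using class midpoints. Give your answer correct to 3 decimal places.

Midpoints: 17, 27, 37, 47, 57, 67
Σfm = 9×17 + 11×27 + 9×37 + 15×47 + 23×57 + 16×67 = 3871
n = Σf = 83
Mean = 3871 / 83 = 46.6386

46.639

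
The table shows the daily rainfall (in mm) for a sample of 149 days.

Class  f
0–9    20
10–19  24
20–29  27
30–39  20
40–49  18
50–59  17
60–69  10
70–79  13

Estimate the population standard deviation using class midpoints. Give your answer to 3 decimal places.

Midpoints: 4.5, 14.5, 24.5, 34.5, 44.5, 54.5, 64.5, 74.5
n = 149, Σfm = 5130.5, mean = 34.4329
Σfm² = 245357.25
Σf(m − x̄)² = Σfm² − (Σfm)²/n = 245357.25 − 5130.5²/149 = 68699.3289
Population variance = 68699.3289 / 149 = 461.0693
Standard deviation = √461.0693 = 21.4725

21.473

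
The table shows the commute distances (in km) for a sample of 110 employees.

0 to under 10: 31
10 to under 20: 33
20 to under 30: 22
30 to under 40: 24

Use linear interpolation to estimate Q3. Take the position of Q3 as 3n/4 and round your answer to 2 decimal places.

Cumulative frequencies: 31, 64, 86, 110
n = 110; position = 3n/4 = 82.5.
This falls in the class 20 to under 30: L = 20, F = 64, f = 22, h = 10.
Upper quartile ≈ 20 + ((82.5 − 64) / 22) × 10 = 28.4091

28.41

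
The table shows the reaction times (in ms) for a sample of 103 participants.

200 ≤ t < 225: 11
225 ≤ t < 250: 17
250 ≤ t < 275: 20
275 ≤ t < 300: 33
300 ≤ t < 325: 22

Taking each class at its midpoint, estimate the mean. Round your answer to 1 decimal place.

Midpoints: 212.5, 237.5, 262.5, 287.5, 312.5
Σfm = 11×212.5 + 17×237.5 + 20×262.5 + 33×287.5 + 22×312.5 = 27987.5
n = Σf = 103
Mean = 27987.5 / 103 = 271.7233

271.7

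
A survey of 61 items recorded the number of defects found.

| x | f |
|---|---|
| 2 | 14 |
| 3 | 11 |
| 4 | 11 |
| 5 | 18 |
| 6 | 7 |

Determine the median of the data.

4

Cumulative frequencies: 14, 25, 36, 54, 61
n = 61, so the median is the value in position (n+1)/2 = 31.
Position 31 falls at value 4.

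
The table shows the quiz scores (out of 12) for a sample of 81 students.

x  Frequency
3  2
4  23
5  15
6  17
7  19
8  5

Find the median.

6

Cumulative frequencies: 2, 25, 40, 57, 76, 81
n = 81, so the median is the value in position (n+1)/2 = 41.
Position 41 falls at value 6.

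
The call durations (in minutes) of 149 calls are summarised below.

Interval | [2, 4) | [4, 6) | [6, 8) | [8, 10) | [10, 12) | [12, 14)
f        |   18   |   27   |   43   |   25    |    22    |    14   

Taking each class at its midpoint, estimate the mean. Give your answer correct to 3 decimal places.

Midpoints: 3, 5, 7, 9, 11, 13
Σfm = 18×3 + 27×5 + 43×7 + 25×9 + 22×11 + 14×13 = 1139
n = Σf = 149
Mean = 1139 / 149 = 7.6443

7.644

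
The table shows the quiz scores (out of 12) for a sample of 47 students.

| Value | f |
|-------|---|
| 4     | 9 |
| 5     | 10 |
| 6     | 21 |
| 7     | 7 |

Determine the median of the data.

Cumulative frequencies: 9, 19, 40, 47
n = 47, so the median is the value in position (n+1)/2 = 24.
Position 24 falls at value 6.

6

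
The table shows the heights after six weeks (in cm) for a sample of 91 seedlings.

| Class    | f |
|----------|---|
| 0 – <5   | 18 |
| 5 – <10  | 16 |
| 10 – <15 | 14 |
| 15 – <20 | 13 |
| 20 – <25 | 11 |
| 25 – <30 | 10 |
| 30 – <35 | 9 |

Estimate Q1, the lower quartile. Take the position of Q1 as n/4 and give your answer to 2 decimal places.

6.48

Cumulative frequencies: 18, 34, 48, 61, 72, 82, 91
n = 91; position = n/4 = 22.75.
This falls in the class 5 – <10: L = 5, F = 18, f = 16, h = 5.
Lower quartile ≈ 5 + ((22.75 − 18) / 16) × 5 = 6.4844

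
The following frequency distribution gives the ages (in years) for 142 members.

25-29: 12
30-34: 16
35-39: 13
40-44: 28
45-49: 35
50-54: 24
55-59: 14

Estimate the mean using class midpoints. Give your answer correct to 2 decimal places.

Midpoints: 27, 32, 37, 42, 47, 52, 57
Σfm = 12×27 + 16×32 + 13×37 + 28×42 + 35×47 + 24×52 + 14×57 = 6184
n = Σf = 142
Mean = 6184 / 142 = 43.5493

43.55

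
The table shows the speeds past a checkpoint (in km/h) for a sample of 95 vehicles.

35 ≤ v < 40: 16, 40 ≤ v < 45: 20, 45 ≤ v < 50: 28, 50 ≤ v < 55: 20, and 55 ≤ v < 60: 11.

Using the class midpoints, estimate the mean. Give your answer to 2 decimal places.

46.97

Midpoints: 37.5, 42.5, 47.5, 52.5, 57.5
Σfm = 16×37.5 + 20×42.5 + 28×47.5 + 20×52.5 + 11×57.5 = 4462.5
n = Σf = 95
Mean = 4462.5 / 95 = 46.9737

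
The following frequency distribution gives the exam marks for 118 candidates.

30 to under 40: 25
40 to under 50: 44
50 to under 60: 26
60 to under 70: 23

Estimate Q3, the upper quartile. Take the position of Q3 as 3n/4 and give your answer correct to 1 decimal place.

57.5

Cumulative frequencies: 25, 69, 95, 118
n = 118; position = 3n/4 = 88.5.
This falls in the class 50 to under 60: L = 50, F = 69, f = 26, h = 10.
Upper quartile ≈ 50 + ((88.5 − 69) / 26) × 10 = 57.5000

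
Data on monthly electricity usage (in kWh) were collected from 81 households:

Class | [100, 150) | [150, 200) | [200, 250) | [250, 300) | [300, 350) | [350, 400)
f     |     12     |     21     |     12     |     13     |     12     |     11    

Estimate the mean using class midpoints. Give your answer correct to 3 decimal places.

Midpoints: 125, 175, 225, 275, 325, 375
Σfm = 12×125 + 21×175 + 12×225 + 13×275 + 12×325 + 11×375 = 19475
n = Σf = 81
Mean = 19475 / 81 = 240.4321

240.432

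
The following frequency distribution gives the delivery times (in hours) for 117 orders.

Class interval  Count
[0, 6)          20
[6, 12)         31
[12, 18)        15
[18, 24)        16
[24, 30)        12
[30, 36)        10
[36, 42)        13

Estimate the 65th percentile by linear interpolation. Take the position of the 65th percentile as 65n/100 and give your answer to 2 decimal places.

21.77

Cumulative frequencies: 20, 51, 66, 82, 94, 104, 117
n = 117; position = 65n/100 = 76.05.
This falls in the class [18, 24): L = 18, F = 66, f = 16, h = 6.
65th percentile ≈ 18 + ((76.05 − 66) / 16) × 6 = 21.7688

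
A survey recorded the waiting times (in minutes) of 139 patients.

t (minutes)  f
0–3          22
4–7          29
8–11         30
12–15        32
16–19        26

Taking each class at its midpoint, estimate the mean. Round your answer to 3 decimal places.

Midpoints: 1.5, 5.5, 9.5, 13.5, 17.5
Σfm = 22×1.5 + 29×5.5 + 30×9.5 + 32×13.5 + 26×17.5 = 1364.5
n = Σf = 139
Mean = 1364.5 / 139 = 9.8165

9.817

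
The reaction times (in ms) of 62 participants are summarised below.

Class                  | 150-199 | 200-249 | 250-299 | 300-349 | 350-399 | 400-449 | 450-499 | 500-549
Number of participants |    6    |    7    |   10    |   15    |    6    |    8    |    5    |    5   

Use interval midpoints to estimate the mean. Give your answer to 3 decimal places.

Midpoints: 174.5, 224.5, 274.5, 324.5, 374.5, 424.5, 474.5, 524.5
Σfm = 6×174.5 + 7×224.5 + 10×274.5 + 15×324.5 + 6×374.5 + 8×424.5 + 5×474.5 + 5×524.5 = 20869
n = Σf = 62
Mean = 20869 / 62 = 336.5968

336.597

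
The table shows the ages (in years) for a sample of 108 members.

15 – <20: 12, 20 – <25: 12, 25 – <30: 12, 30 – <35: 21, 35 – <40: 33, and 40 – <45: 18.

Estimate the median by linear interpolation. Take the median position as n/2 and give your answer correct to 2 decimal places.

34.29

Cumulative frequencies: 12, 24, 36, 57, 90, 108
n = 108; position = n/2 = 54.
This falls in the class 30 – <35: L = 30, F = 36, f = 21, h = 5.
Median ≈ 30 + ((54 − 36) / 21) × 5 = 34.2857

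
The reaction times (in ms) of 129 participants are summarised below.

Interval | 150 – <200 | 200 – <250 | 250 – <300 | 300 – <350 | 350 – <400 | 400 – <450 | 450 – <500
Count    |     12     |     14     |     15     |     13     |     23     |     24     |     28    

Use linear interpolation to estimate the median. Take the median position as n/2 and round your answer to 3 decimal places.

372.826

Cumulative frequencies: 12, 26, 41, 54, 77, 101, 129
n = 129; position = n/2 = 64.5.
This falls in the class 350 – <400: L = 350, F = 54, f = 23, h = 50.
Median ≈ 350 + ((64.5 − 54) / 23) × 50 = 372.8261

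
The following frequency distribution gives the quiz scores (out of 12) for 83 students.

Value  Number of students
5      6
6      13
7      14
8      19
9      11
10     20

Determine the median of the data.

Cumulative frequencies: 6, 19, 33, 52, 63, 83
n = 83, so the median is the value in position (n+1)/2 = 42.
Position 42 falls at value 8.

8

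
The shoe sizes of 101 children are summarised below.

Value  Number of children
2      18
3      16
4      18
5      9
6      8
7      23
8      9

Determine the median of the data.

Cumulative frequencies: 18, 34, 52, 61, 69, 92, 101
n = 101, so the median is the value in position (n+1)/2 = 51.
Position 51 falls at value 4.

4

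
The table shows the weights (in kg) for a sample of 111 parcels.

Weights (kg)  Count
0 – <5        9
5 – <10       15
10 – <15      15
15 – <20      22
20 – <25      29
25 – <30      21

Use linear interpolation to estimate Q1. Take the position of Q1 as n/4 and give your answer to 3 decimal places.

11.250

Cumulative frequencies: 9, 24, 39, 61, 90, 111
n = 111; position = n/4 = 27.75.
This falls in the class 10 – <15: L = 10, F = 24, f = 15, h = 5.
Lower quartile ≈ 10 + ((27.75 − 24) / 15) × 5 = 11.2500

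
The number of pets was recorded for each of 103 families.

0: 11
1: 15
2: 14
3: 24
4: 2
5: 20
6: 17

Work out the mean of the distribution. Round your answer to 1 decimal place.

3.2

Values: 0, 1, 2, 3, 4, 5, 6
Σfx = 11×0 + 15×1 + 14×2 + 24×3 + 2×4 + 20×5 + 17×6 = 325
n = Σf = 103
Mean = 325 / 103 = 3.1553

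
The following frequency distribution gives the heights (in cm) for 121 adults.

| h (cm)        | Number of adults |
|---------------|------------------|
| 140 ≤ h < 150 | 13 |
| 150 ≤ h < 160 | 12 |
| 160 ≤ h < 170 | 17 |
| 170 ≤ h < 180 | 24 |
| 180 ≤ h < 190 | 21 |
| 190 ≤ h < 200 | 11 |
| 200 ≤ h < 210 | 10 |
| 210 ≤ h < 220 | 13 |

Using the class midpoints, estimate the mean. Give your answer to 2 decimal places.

Midpoints: 145, 155, 165, 175, 185, 195, 205, 215
Σfm = 13×145 + 12×155 + 17×165 + 24×175 + 21×185 + 11×195 + 10×205 + 13×215 = 21625
n = Σf = 121
Mean = 21625 / 121 = 178.7190

178.72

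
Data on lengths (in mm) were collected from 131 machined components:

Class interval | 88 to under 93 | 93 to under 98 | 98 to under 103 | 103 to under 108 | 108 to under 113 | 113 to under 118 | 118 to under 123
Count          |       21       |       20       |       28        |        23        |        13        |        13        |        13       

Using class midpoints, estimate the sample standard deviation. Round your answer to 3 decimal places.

9.380

Midpoints: 90.5, 95.5, 100.5, 105.5, 110.5, 115.5, 120.5
n = 131, Σfm = 13555.5, mean = 103.4771
Σfm² = 1414122.75
Σf(m − x̄)² = Σfm² − (Σfm)²/n = 1414122.75 − 13555.5²/131 = 11438.9313
Sample variance = 11438.9313 / 130 = 87.9918
Standard deviation = √87.9918 = 9.3804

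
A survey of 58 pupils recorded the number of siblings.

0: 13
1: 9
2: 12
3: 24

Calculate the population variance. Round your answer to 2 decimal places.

Values: 0, 1, 2, 3
n = 58, Σfx = 105, mean = 1.8103
Σfx² = 273
Σf(x − x̄)² = Σfx² − (Σfx)²/n = 273 − 105²/58 = 82.9138
Population variance = 82.9138 / 58 = 1.4295

1.43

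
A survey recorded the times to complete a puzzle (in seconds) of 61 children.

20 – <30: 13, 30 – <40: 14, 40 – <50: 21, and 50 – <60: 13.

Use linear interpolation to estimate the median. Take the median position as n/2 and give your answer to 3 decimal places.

41.667

Cumulative frequencies: 13, 27, 48, 61
n = 61; position = n/2 = 30.5.
This falls in the class 40 – <50: L = 40, F = 27, f = 21, h = 10.
Median ≈ 40 + ((30.5 − 27) / 21) × 10 = 41.6667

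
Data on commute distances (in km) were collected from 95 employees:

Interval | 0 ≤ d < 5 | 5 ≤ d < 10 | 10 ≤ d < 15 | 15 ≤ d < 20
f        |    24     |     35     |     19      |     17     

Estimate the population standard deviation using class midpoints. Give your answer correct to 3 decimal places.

5.185

Midpoints: 2.5, 7.5, 12.5, 17.5
n = 95, Σfm = 857.5, mean = 9.0263
Σfm² = 10293.75
Σf(m − x̄)² = Σfm² − (Σfm)²/n = 10293.75 − 857.5²/95 = 2553.6842
Population variance = 2553.6842 / 95 = 26.8809
Standard deviation = √26.8809 = 5.1847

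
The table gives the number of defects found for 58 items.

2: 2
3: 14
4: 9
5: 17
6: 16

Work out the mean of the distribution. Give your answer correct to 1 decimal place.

Values: 2, 3, 4, 5, 6
Σfx = 2×2 + 14×3 + 9×4 + 17×5 + 16×6 = 263
n = Σf = 58
Mean = 263 / 58 = 4.5345

4.5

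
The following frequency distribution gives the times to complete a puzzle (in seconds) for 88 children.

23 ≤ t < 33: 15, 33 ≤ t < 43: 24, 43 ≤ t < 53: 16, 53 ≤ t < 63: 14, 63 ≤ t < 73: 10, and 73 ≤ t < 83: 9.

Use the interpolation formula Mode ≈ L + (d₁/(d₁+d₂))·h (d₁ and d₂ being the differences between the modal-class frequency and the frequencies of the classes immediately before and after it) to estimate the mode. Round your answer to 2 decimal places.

Modal class: 33 ≤ t < 43 (highest frequency 24).
d₁ = 24 − 15 = 9, d₂ = 24 − 16 = 8
Mode ≈ 33 + (9/(9+8)) × 10 = 33 + 5.2941 = 38.2941

38.29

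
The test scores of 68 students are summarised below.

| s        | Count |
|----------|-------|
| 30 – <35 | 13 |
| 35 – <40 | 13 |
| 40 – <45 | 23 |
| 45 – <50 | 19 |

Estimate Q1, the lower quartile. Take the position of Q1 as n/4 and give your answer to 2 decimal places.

36.54

Cumulative frequencies: 13, 26, 49, 68
n = 68; position = n/4 = 17.
This falls in the class 35 – <40: L = 35, F = 13, f = 13, h = 5.
Lower quartile ≈ 35 + ((17 − 13) / 13) × 5 = 36.5385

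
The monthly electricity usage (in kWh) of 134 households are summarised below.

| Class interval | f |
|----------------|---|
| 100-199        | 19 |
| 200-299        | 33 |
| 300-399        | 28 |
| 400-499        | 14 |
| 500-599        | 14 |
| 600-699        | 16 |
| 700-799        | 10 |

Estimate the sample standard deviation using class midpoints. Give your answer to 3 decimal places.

Midpoints: 149.5, 249.5, 349.5, 449.5, 549.5, 649.5, 749.5
n = 134, Σfm = 52733, mean = 393.5299
Σfm² = 25322233.5
Σf(m − x̄)² = Σfm² − (Σfm)²/n = 25322233.5 − 52733²/134 = 4570223.8806
Sample variance = 4570223.8806 / 133 = 34362.5856
Standard deviation = √34362.5856 = 185.3715

185.371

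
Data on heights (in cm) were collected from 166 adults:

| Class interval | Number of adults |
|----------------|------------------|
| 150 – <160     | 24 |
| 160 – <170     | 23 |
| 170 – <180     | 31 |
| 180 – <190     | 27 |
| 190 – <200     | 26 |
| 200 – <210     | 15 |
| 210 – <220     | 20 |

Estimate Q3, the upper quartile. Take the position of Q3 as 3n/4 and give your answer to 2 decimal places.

Cumulative frequencies: 24, 47, 78, 105, 131, 146, 166
n = 166; position = 3n/4 = 124.5.
This falls in the class 190 – <200: L = 190, F = 105, f = 26, h = 10.
Upper quartile ≈ 190 + ((124.5 − 105) / 26) × 10 = 197.5000

197.50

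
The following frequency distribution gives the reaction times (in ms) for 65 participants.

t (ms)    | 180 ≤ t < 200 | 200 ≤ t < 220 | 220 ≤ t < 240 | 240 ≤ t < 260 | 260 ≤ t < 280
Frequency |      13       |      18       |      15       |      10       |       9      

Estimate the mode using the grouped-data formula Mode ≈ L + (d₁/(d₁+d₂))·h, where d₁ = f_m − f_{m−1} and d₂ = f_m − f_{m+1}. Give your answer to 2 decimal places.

Modal class: 200 ≤ t < 220 (highest frequency 18).
d₁ = 18 − 13 = 5, d₂ = 18 − 15 = 3
Mode ≈ 200 + (5/(5+3)) × 20 = 200 + 12.5000 = 212.5000

212.50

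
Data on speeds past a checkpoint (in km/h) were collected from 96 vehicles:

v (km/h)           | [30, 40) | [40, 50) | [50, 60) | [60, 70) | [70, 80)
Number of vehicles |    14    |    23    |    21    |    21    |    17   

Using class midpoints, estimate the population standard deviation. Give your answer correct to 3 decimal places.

13.222

Midpoints: 35, 45, 55, 65, 75
n = 96, Σfm = 5320, mean = 55.4167
Σfm² = 311600
Σf(m − x̄)² = Σfm² − (Σfm)²/n = 311600 − 5320²/96 = 16783.3333
Population variance = 16783.3333 / 96 = 174.8264
Standard deviation = √174.8264 = 13.2222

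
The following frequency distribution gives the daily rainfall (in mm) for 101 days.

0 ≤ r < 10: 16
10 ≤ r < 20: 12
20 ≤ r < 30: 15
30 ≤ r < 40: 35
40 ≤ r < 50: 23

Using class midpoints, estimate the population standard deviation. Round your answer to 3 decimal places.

13.696

Midpoints: 5, 15, 25, 35, 45
n = 101, Σfm = 2895, mean = 28.6634
Σfm² = 101925
Σf(m − x̄)² = Σfm² − (Σfm)²/n = 101925 − 2895²/101 = 18944.5545
Population variance = 18944.5545 / 101 = 187.5698
Standard deviation = √187.5698 = 13.6956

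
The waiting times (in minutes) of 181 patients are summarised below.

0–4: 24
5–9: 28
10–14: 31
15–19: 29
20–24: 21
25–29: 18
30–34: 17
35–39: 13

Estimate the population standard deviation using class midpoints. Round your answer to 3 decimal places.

10.597

Midpoints: 2, 7, 12, 17, 22, 27, 32, 37
n = 181, Σfm = 3082, mean = 17.0276
Σfm² = 72804
Σf(m − x̄)² = Σfm² − (Σfm)²/n = 72804 − 3082²/181 = 20324.8619
Population variance = 20324.8619 / 181 = 112.2921
Standard deviation = √112.2921 = 10.5968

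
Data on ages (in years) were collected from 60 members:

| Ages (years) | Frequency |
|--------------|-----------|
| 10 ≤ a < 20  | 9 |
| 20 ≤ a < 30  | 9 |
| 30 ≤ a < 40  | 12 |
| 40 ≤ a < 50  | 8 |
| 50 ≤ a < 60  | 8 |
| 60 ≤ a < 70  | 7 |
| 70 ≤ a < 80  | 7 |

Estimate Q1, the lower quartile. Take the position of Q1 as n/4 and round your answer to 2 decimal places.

26.67

Cumulative frequencies: 9, 18, 30, 38, 46, 53, 60
n = 60; position = n/4 = 15.
This falls in the class 20 ≤ a < 30: L = 20, F = 9, f = 9, h = 10.
Lower quartile ≈ 20 + ((15 − 9) / 9) × 10 = 26.6667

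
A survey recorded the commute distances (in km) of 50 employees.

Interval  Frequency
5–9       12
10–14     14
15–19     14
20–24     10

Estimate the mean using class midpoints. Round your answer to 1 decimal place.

Midpoints: 7, 12, 17, 22
Σfm = 12×7 + 14×12 + 14×17 + 10×22 = 710
n = Σf = 50
Mean = 710 / 50 = 14.2000

14.2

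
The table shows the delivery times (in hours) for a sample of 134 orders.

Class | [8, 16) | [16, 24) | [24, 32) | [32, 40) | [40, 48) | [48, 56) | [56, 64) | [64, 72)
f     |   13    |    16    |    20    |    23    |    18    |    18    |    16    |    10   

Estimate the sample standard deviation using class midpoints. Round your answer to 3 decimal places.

16.643

Midpoints: 12, 20, 28, 36, 44, 52, 60, 68
n = 134, Σfm = 5232, mean = 39.0448
Σfm² = 241120
Σf(m − x̄)² = Σfm² − (Σfm)²/n = 241120 − 5232²/134 = 36837.7313
Sample variance = 36837.7313 / 133 = 276.9754
Standard deviation = √276.9754 = 16.6426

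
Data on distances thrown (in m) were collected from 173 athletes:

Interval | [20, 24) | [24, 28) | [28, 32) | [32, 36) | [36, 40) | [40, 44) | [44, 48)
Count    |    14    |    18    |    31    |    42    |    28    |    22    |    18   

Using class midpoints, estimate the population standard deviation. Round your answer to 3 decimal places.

6.836

Midpoints: 22, 26, 30, 34, 38, 42, 46
n = 173, Σfm = 5950, mean = 34.3931
Σfm² = 212724
Σf(m − x̄)² = Σfm² − (Σfm)²/n = 212724 − 5950²/173 = 8085.2717
Population variance = 8085.2717 / 173 = 46.7357
Standard deviation = √46.7357 = 6.8363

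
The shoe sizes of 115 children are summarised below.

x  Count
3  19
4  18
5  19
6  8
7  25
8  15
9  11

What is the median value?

6

Cumulative frequencies: 19, 37, 56, 64, 89, 104, 115
n = 115, so the median is the value in position (n+1)/2 = 58.
Position 58 falls at value 6.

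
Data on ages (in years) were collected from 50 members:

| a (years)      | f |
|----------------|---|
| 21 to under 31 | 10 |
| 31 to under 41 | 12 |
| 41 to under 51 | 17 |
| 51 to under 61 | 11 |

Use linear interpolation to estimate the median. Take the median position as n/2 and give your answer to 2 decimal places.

42.76

Cumulative frequencies: 10, 22, 39, 50
n = 50; position = n/2 = 25.
This falls in the class 41 to under 51: L = 41, F = 22, f = 17, h = 10.
Median ≈ 41 + ((25 − 22) / 17) × 10 = 42.7647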